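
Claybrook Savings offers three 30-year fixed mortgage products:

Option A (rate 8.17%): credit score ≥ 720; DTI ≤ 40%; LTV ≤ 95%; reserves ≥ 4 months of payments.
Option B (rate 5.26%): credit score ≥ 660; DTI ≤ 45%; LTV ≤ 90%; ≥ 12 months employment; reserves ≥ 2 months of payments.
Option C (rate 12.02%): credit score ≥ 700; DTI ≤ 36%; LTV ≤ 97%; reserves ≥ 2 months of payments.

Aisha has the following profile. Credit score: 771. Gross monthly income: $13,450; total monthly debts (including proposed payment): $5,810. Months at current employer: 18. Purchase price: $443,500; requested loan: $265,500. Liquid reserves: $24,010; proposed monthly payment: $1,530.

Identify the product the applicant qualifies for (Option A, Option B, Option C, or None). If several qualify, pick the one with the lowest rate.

DTI = 5,810/13,450 = 43.2%.
LTV = 265,500/443,500 = 59.9%.
Reserves = 24,010/1,530 = 15.7 months.
Option A: score 771 ≥ 720; DTI 43.2% > 40%; LTV 59.9% ≤ 95%; reserves 15.7 ≥ 4 mo → does not qualify.
Option B: score 771 ≥ 660; DTI 43.2% ≤ 45%; LTV 59.9% ≤ 90%; employment 18 ≥ 12 mo; reserves 15.7 ≥ 2 mo → qualifies.
Option C: score 771 ≥ 700; DTI 43.2% > 36%; LTV 59.9% ≤ 97%; reserves 15.7 ≥ 2 mo → does not qualify.

Option B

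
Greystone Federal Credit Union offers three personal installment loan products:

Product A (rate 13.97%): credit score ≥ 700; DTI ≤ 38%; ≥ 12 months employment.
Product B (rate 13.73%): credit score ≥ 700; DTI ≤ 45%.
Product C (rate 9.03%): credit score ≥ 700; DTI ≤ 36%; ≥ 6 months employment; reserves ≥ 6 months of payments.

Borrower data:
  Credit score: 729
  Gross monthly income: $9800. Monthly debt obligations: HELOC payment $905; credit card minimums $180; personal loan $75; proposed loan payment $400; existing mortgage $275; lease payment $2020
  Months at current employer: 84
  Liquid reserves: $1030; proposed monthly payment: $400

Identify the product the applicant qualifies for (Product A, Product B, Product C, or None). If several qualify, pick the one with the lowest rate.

Total debts = (905 + 180 + 75 + 400 + 275 + 2,020) = 3,855; DTI = 3,855/9,800 = 39.3%.
Reserves = 1,030/400 = 2.6 months.
Product A: score 729 ≥ 700; DTI 39.3% > 38%; employment 84 ≥ 12 mo → does not qualify.
Product B: score 729 ≥ 700; DTI 39.3% ≤ 45% → qualifies.
Product C: score 729 ≥ 700; DTI 39.3% > 36%; employment 84 ≥ 6 mo; reserves 2.6 < 6 mo → does not qualify.

Product B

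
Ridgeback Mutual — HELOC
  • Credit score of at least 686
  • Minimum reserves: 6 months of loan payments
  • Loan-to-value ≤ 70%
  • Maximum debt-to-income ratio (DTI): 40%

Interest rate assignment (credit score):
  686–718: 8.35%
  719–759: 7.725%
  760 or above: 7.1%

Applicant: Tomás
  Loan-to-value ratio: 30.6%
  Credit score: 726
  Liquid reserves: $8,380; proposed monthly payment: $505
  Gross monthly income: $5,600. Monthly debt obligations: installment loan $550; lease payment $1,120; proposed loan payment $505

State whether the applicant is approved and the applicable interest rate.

Approved at 7.725%

Credit score 726 ≥ 686 (meets minimum)
Total monthly debts = (550 + 1,120 + 505) = 2,175. DTI = 2,175/5,600 = 38.8% ≤ 40%
LTV 30.6% ≤ 70%
Reserves: 8,380 ÷ 505 = 16.6 months (meets 6-month minimum)
All requirements met. Score 726 falls in the 719–759 tier → 7.725%.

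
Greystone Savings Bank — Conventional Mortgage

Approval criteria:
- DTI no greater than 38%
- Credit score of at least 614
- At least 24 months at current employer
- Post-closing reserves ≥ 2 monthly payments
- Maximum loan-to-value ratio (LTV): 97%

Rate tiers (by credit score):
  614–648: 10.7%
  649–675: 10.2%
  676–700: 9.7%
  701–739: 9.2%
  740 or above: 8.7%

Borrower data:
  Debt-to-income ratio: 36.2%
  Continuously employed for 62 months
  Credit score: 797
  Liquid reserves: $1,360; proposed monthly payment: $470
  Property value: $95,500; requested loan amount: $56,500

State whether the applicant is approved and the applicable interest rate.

Approved at 8.7%

Credit score 797 ≥ 614 (meets minimum)
DTI 36.2% ≤ 38%
LTV: 56,500 ÷ 95,500 = 59.2%, within 97% cap
Reserves = 1,360/470 = 2.9 months ≥ 2
Employment 62 ≥ 24 months
All requirements met. Score 797 falls in the 740 or above tier → 8.7%.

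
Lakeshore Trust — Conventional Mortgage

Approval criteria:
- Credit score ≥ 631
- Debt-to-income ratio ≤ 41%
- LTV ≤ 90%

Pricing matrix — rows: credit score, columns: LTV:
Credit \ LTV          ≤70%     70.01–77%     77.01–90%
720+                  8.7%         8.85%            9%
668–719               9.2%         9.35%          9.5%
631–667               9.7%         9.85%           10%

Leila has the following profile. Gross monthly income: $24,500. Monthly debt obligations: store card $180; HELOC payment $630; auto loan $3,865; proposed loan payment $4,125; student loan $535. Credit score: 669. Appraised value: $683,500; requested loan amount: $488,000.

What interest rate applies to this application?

Credit score 669 ≥ 631; Total monthly debts = (180 + 630 + 3,865 + 4,125 + 535) = 9,335. DTI: 9,335 ÷ 24,500 = 38.1%, within the 41% cap
LTV: 488,000 ÷ 683,500 = 71.4%, within 90% cap
Row: 669 falls in 668–719. Column: 71.4% falls in 70.01–77%. Rate = 9.35%.

9.35%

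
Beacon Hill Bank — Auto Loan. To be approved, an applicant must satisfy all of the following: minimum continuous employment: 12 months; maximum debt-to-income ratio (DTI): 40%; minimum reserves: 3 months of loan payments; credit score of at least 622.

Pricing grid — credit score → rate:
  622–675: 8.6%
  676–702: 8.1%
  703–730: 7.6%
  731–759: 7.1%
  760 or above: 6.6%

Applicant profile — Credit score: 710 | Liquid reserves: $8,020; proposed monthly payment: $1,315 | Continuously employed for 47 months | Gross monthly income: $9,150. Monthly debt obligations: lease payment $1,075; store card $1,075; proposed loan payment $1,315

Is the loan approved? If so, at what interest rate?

Approved at 7.6%

Credit score 710 ≥ 622 (meets minimum)
Reserves: 8,020 ÷ 1,315 = 6.1 months (meets 3-month minimum)
Employment 47 ≥ 12 months
Total monthly debts = (1,075 + 1,075 + 1,315) = 3,465. Debt-to-income = 3,465/9,150 = 37.9% — meets 40% limit
All requirements met. Score 710 falls in the 703–730 tier → 7.6%.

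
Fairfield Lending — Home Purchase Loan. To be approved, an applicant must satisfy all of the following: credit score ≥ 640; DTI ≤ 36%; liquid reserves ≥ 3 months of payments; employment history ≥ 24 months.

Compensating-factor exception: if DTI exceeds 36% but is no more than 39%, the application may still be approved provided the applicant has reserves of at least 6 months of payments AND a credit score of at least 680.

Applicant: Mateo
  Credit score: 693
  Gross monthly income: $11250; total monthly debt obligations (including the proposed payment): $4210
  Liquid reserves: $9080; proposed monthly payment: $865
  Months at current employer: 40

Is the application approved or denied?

Credit score 693 ≥ 640 (meets base)
DTI = 4,210/11,250 = 37.4% > 36% — standard DTI limit exceeded.
Reserves: 9,080 ÷ 865 = 10.5 months (meets 3-month minimum)
Employment 40 ≥ 24 months
37.4% falls in the override range (36%–39%), so the compensating-factor test applies.
Override check — reserves: 10.5 mo (ok); score: 693 (ok).
Both override conditions satisfied; DTI exception granted.

Approved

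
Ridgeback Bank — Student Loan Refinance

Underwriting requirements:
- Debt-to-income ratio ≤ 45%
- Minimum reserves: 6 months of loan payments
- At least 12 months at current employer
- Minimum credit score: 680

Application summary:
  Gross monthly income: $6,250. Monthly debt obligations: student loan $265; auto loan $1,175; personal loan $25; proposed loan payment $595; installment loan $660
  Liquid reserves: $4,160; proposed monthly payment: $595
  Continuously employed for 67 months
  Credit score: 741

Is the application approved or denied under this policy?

Approved

Total monthly debts = (265 + 1,175 + 25 + 595 + 660) = 2,720. DTI: 2,720 ÷ 6,250 = 43.5%, within the 45% cap
Reserves = 4,160/595 = 7.0 months ≥ 6
Employment 67 ≥ 12 months
Credit score 741 ≥ 680 (meets)
All criteria satisfied.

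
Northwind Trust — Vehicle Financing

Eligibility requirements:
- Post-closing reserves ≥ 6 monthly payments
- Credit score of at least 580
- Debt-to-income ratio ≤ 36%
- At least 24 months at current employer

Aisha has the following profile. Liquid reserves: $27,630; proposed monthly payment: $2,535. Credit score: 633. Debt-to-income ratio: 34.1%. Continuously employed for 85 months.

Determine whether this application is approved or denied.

Reserves = 27,630/2,535 = 10.9 months ≥ 6
Credit score 633 ≥ 580 (meets)
Debt-to-income 34.1% vs 36% cap — pass
Employment 85 ≥ 24 months
All criteria satisfied.

Approved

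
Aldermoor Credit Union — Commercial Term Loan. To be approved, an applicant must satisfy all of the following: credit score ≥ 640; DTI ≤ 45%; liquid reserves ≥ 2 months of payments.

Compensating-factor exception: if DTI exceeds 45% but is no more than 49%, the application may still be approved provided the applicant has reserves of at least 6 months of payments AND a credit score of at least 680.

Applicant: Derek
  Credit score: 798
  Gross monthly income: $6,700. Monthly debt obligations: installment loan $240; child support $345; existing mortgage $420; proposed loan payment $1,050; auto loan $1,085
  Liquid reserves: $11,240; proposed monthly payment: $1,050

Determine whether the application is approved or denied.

Credit score 798 ≥ 640 (meets base)
Total debts = (240 + 345 + 420 + 1,050 + 1,085) = 3,140. DTI = 3,140/6,700 = 46.9% > 45% — standard DTI limit exceeded.
Reserves = 11,240/1,050 = 10.7 months ≥ 2
DTI 46.9% is within the 45%–49% exception band; checking compensating factors.
Override check — reserves: 10.7 mo (ok); score: 798 (ok).
Both override conditions satisfied; DTI exception granted.

Approved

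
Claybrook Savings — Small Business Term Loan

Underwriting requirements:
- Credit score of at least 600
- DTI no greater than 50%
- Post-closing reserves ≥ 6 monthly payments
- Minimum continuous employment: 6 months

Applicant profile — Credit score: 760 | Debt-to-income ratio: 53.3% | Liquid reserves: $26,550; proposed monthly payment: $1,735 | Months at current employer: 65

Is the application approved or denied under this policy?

Credit score 760 ≥ 600 (meets)
Debt-to-income 53.3% vs 50% cap — fail
Reserves: 26,550 ÷ 1,735 = 15.3 months (meets 6-month minimum)
Employment 65 ≥ 6 months
Fails on DTI.

Denied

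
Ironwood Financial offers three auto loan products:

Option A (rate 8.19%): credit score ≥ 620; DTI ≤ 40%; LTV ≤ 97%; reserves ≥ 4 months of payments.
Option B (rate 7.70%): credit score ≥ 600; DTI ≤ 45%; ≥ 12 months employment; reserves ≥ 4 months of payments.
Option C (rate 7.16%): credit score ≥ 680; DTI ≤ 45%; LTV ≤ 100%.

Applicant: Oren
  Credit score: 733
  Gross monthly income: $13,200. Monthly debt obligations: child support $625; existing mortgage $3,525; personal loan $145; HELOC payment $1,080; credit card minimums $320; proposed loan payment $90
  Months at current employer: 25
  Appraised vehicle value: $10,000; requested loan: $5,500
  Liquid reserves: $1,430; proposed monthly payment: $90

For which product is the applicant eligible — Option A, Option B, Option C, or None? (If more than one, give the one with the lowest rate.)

Total debts = (625 + 3,525 + 145 + 1,080 + 320 + 90) = 5,785; DTI = 5,785/13,200 = 43.8%.
LTV = 5,500/10,000 = 55%.
Reserves = 1,430/90 = 15.9 months.
Option A: score 733 ≥ 620; DTI 43.8% > 40%; LTV 55% ≤ 97%; reserves 15.9 ≥ 4 mo → does not qualify.
Option B: score 733 ≥ 600; DTI 43.8% ≤ 45%; employment 25 ≥ 12 mo; reserves 15.9 ≥ 4 mo → qualifies.
Option C: score 733 ≥ 680; DTI 43.8% ≤ 45%; LTV 55% ≤ 100% → qualifies.
Qualifying: Option B, Option C. Lowest rate is 7.16% → Option C.

Option C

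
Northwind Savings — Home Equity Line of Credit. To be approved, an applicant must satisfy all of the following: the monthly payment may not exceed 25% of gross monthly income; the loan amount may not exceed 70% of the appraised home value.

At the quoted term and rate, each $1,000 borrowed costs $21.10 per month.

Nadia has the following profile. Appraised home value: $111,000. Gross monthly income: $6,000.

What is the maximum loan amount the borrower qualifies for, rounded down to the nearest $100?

Payment cap: 25% × $6,000 = $1,500/month.
At $21.10 per $1,000, that supports 1,500/21.10 × 1,000 ≈ $71,090 → $71,000.
LTV cap: 70% × $111,000 = $77,700 → $77,700.
Binding constraint: payment-to-income.

$71,000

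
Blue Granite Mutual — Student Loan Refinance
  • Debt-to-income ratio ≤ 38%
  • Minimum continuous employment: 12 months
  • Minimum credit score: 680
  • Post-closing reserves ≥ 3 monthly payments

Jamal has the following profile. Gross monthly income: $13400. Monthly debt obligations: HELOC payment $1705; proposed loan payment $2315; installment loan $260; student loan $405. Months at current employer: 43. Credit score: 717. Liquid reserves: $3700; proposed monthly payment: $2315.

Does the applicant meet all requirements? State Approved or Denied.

Denied

Total monthly debts = (1,705 + 2,315 + 260 + 405) = 4,685. DTI: 4,685 ÷ 13,400 = 35%, within the 38% cap
Employment 43 ≥ 12 months
Credit score 717 ≥ 680 (meets)
Reserves = 3,700/2,315 = 1.6 months < 3
Fails on reserves.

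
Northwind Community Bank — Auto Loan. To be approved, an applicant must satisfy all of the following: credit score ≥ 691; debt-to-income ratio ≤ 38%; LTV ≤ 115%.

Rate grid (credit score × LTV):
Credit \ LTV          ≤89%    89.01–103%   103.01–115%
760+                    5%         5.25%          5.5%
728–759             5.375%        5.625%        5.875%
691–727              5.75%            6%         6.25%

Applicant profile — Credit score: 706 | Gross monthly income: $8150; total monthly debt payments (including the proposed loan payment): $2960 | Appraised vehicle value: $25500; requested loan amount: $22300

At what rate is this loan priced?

5.75%

Credit score 706 ≥ 691; DTI: 2,960 ÷ 8,150 = 36.3%, within the 38% cap
LTV = 22,300/25,500 = 87.5% ≤ 115%
Credit 706 → row 691–727; LTV 87.5% → column ≤89%. Grid cell → 5.75%.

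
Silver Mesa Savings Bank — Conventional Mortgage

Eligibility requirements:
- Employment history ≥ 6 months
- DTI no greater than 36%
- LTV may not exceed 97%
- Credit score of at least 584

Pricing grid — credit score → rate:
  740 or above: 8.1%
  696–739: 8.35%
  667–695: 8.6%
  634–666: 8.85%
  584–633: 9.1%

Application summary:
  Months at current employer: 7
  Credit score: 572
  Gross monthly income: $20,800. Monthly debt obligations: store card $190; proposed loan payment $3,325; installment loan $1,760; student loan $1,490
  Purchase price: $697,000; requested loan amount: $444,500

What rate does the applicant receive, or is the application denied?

Credit score 572 < 584 (below minimum)
Employment 7 ≥ 6 months
Total monthly debts = (190 + 3,325 + 1,760 + 1,490) = 6,765. Debt-to-income = 6,765/20,800 = 32.5% — meets 36% limit
Loan-to-value = 444,500/697,000 = 63.8% — pass (97% max)
Not all requirements met → denied.

Denied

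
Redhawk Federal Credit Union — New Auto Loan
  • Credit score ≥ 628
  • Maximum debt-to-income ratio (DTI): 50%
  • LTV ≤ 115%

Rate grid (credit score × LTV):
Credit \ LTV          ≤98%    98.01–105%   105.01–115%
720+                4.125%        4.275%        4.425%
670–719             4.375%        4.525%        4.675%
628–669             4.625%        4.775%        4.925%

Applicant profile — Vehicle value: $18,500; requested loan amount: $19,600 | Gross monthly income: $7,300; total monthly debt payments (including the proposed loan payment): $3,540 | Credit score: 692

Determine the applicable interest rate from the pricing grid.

4.675%

Credit score 692 ≥ 628; DTI: 3,540 ÷ 7,300 = 48.5%, within the 50% cap
LTV = 19,600/18,500 = 105.9% ≤ 115%
Score 692 is in the 670–719 band; LTV 105.9% is in the 105.01–115% band → 4.675%.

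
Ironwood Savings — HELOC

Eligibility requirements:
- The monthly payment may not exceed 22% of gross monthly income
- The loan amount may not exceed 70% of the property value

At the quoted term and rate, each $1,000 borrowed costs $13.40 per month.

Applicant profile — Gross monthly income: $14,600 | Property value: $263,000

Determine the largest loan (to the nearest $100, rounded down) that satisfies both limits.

$184,100

Payment cap: 22% × $14,600 = $3,212/month.
At $13.40 per $1,000, that supports 3,212/13.40 × 1,000 ≈ $239,701 → $239,700.
LTV cap: 70% × $263,000 = $184,100 → $184,100.
Binding constraint: loan-to-value.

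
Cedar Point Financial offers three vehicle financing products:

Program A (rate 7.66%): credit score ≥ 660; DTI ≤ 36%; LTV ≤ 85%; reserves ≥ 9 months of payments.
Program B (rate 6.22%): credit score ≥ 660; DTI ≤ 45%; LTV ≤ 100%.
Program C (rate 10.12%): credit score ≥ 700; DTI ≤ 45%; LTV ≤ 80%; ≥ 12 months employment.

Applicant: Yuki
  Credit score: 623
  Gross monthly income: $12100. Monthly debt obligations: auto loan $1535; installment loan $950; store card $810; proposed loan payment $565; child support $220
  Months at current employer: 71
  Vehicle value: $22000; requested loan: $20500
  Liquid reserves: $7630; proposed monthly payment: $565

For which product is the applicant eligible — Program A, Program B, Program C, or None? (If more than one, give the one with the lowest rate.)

None

Total debts = (1,535 + 950 + 810 + 565 + 220) = 4,080; DTI = 4,080/12,100 = 33.7%.
LTV = 20,500/22,000 = 93.2%.
Reserves = 7,630/565 = 13.5 months.
Program A: score 623 < 660; DTI 33.7% ≤ 36%; LTV 93.2% > 85%; reserves 13.5 ≥ 9 mo → does not qualify.
Program B: score 623 < 660; DTI 33.7% ≤ 45%; LTV 93.2% ≤ 100% → does not qualify.
Program C: score 623 < 700; DTI 33.7% ≤ 45%; LTV 93.2% > 80%; employment 71 ≥ 12 mo → does not qualify.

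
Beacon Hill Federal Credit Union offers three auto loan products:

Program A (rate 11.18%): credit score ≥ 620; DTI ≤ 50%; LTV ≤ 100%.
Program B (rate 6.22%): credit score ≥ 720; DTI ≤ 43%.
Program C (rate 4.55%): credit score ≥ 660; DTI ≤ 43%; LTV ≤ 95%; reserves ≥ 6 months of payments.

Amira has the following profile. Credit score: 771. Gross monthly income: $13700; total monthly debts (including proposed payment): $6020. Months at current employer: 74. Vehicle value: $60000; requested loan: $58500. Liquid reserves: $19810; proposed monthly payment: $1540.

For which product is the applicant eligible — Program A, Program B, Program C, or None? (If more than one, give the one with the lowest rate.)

DTI = 6,020/13,700 = 43.9%.
LTV = 58,500/60,000 = 97.5%.
Reserves = 19,810/1,540 = 12.9 months.
Program A: score 771 ≥ 620; DTI 43.9% ≤ 50%; LTV 97.5% ≤ 100% → qualifies.
Program B: score 771 ≥ 720; DTI 43.9% > 43% → does not qualify.
Program C: score 771 ≥ 660; DTI 43.9% > 43%; LTV 97.5% > 95%; reserves 12.9 ≥ 6 mo → does not qualify.

Program A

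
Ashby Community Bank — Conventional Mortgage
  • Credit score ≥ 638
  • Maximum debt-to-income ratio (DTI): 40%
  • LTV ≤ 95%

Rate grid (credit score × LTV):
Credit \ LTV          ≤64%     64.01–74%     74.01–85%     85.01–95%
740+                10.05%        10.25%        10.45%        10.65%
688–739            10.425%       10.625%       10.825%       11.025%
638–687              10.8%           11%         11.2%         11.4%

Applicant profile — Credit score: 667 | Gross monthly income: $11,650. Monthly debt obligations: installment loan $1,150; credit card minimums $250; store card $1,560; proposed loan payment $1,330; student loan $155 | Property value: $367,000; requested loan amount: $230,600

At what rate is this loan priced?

Credit score 667 ≥ 638; Total monthly debts = (1,150 + 250 + 1,560 + 1,330 + 155) = 4,445. DTI: 4,445 ÷ 11,650 = 38.2%, within the 40% cap
LTV = 230,600/367,000 = 62.8% ≤ 95%
Credit 667 → row 638–687; LTV 62.8% → column ≤64%. Grid cell → 10.8%.

10.8%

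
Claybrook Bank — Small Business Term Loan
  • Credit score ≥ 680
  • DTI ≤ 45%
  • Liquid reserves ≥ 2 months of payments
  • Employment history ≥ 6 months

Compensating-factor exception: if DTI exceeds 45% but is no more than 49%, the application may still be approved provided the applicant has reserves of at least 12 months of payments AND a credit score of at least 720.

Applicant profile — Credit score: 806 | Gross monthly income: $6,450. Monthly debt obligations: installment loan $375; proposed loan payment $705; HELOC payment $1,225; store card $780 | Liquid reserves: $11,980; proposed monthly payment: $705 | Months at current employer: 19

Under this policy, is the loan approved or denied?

Credit score 806 ≥ 680 (meets base)
Total debts = (375 + 705 + 1,225 + 780) = 3,085. DTI = 3,085/6,450 = 47.8% > 45% — standard DTI limit exceeded.
Reserves = 11,980/705 = 17.0 months ≥ 2
Employment 19 ≥ 6 months
DTI 47.8% is within the 45%–49% exception band; checking compensating factors.
Reserves 17.0 ≥ 12 months; credit score 806 ≥ 720.
Both override conditions satisfied; DTI exception granted.

Approved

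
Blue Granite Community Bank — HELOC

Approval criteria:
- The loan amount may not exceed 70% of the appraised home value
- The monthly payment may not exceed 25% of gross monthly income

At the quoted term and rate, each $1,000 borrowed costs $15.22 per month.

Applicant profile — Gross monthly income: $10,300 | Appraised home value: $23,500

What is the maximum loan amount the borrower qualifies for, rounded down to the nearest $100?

$16,400

Payment cap: 25% × $10,300 = $2,575/month.
At $15.22 per $1,000, that supports 2,575/15.22 × 1,000 ≈ $169,185 → $169,100.
LTV cap: 70% × $23,500 = $16,450 → $16,400.
Binding constraint: loan-to-value.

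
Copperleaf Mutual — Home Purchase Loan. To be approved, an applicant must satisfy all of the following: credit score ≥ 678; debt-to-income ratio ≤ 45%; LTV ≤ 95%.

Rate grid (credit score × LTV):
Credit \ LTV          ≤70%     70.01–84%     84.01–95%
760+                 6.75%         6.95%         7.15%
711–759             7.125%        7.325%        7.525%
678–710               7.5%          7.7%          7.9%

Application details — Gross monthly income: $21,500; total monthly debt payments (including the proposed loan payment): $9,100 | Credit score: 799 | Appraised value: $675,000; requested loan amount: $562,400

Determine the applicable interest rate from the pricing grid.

Credit score 799 ≥ 678; Debt-to-income = 9,100/21,500 = 42.3% — meets 45% limit
LTV = 562,400/675,000 = 83.3% ≤ 95%
Credit 799 → row 760+; LTV 83.3% → column 70.01–84%. Grid cell → 6.95%.

6.95%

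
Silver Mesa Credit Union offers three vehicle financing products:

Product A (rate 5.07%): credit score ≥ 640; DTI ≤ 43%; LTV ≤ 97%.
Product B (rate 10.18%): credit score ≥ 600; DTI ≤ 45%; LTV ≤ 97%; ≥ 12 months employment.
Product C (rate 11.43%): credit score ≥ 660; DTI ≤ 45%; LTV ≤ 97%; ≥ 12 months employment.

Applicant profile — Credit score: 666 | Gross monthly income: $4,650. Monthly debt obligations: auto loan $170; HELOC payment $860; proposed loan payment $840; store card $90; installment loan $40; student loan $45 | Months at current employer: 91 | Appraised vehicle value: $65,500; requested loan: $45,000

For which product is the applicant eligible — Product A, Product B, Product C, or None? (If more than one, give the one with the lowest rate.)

Product B

Total debts = (170 + 860 + 840 + 90 + 40 + 45) = 2,045; DTI = 2,045/4,650 = 44%.
LTV = 45,000/65,500 = 68.7%.
Product A: score 666 ≥ 640; DTI 44% > 43%; LTV 68.7% ≤ 97% → does not qualify.
Product B: score 666 ≥ 600; DTI 44% ≤ 45%; LTV 68.7% ≤ 97%; employment 91 ≥ 12 mo → qualifies.
Product C: score 666 ≥ 660; DTI 44% ≤ 45%; LTV 68.7% ≤ 97%; employment 91 ≥ 12 mo → qualifies.
Qualifying: Product B, Product C. Lowest rate is 10.18% → Product B.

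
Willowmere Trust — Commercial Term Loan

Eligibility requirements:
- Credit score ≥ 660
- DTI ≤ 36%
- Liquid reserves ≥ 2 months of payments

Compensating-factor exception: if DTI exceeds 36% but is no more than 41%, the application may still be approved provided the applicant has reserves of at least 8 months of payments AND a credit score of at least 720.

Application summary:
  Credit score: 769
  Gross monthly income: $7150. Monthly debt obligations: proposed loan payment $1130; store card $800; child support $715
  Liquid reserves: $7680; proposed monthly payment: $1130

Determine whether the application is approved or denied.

Denied

Credit score 769 ≥ 660 (meets base)
Total debts = (1,130 + 800 + 715) = 2,645. DTI: 2,645 ÷ 7,150 = 37%, over the 36% base limit.
Reserves: 7,680 ÷ 1,130 = 6.8 months (meets 2-month minimum)
DTI 37% is within the 36%–41% exception band; checking compensating factors.
Reserves 6.8 < 8 months; credit score 769 ≥ 720.
Compensating-factor requirement not fully met.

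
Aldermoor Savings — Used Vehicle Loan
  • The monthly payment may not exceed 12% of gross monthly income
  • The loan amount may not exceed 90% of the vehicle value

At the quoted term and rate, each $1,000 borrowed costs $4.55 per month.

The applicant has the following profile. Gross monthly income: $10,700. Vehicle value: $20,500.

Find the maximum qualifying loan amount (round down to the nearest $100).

$18,400

Payment cap: 12% × $10,700 = $1,284/month.
At $4.55 per $1,000, that supports 1,284/4.55 × 1,000 ≈ $282,197 → $282,100.
LTV cap: 90% × $20,500 = $18,450 → $18,400.
Binding constraint: loan-to-value.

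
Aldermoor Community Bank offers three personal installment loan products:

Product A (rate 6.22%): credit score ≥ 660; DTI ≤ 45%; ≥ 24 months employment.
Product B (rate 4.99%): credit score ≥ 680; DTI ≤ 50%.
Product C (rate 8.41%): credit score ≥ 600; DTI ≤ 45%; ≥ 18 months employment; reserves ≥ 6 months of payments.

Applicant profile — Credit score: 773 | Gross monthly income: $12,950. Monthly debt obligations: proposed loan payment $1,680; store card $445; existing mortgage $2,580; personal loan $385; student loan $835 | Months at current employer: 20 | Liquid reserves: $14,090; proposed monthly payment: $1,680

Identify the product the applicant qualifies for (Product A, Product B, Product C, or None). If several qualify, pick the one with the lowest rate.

Total debts = (1,680 + 445 + 2,580 + 385 + 835) = 5,925; DTI = 5,925/12,950 = 45.8%.
Reserves = 14,090/1,680 = 8.4 months.
Product A: score 773 ≥ 660; DTI 45.8% > 45%; employment 20 < 24 mo → does not qualify.
Product B: score 773 ≥ 680; DTI 45.8% ≤ 50% → qualifies.
Product C: score 773 ≥ 600; DTI 45.8% > 45%; employment 20 ≥ 18 mo; reserves 8.4 ≥ 6 mo → does not qualify.

Product B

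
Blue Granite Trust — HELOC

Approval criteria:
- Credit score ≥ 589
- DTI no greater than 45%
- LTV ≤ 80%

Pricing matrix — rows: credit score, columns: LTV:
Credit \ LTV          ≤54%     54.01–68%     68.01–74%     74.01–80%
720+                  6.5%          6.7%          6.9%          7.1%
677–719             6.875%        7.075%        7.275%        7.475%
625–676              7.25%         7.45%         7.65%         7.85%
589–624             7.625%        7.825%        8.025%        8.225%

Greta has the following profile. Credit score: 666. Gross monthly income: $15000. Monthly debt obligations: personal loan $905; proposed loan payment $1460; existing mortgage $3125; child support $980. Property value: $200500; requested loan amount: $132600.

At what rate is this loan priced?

7.45%

Credit score 666 ≥ 589; Total monthly debts = (905 + 1,460 + 3,125 + 980) = 6,470. Debt-to-income = 6,470/15,000 = 43.1% — meets 45% limit
Loan-to-value = 132,600/200,500 = 66.1% — pass (80% max)
Score 666 is in the 625–676 band; LTV 66.1% is in the 54.01–68% band → 7.45%.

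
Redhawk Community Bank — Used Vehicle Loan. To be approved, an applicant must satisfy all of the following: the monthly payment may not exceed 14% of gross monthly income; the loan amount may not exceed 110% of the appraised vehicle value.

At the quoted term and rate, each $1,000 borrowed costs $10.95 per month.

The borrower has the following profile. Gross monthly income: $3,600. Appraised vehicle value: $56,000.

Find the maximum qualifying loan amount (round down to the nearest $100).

$46,000

Payment cap: 14% × $3,600 = $504/month.
At $10.95 per $1,000, that supports 504/10.95 × 1,000 ≈ $46,027 → $46,000.
LTV cap: 110% × $56,000 = $61,600 → $61,600.
Binding constraint: payment-to-income.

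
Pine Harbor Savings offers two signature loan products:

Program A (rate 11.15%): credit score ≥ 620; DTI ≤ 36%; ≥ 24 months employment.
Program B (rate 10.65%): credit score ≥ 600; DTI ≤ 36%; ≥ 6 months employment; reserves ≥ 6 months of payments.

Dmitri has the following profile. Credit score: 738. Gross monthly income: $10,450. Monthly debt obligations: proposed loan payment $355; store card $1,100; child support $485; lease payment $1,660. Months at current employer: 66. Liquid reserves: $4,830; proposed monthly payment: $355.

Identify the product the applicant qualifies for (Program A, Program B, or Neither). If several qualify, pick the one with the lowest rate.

Total debts = (355 + 1,100 + 485 + 1,660) = 3,600; DTI = 3,600/10,450 = 34.4%.
Reserves = 4,830/355 = 13.6 months.
Program A: score 738 ≥ 620; DTI 34.4% ≤ 36%; employment 66 ≥ 24 mo → qualifies.
Program B: score 738 ≥ 600; DTI 34.4% ≤ 36%; employment 66 ≥ 6 mo; reserves 13.6 ≥ 6 mo → qualifies.
Qualifying: Program A, Program B. Lowest rate is 10.65% → Program B.

Program B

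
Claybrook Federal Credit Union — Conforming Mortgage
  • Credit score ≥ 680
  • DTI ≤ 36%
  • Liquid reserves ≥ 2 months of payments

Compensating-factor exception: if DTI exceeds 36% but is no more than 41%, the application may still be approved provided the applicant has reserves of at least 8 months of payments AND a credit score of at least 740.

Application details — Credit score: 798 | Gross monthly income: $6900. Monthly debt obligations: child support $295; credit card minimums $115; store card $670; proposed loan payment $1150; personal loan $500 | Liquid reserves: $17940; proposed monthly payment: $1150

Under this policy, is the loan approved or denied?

Credit score 798 ≥ 680 (meets base)
Total debts = (295 + 115 + 670 + 1,150 + 500) = 2,730. DTI = 2,730/6,900 = 39.6% > 36% — standard DTI limit exceeded.
Reserves: 17,940 ÷ 1,150 = 15.6 months (meets 2-month minimum)
DTI 39.6% is within the 36%–41% exception band; checking compensating factors.
Reserves 15.6 ≥ 8 months; credit score 798 ≥ 740.
Both compensating conditions met → exception applies.

Approved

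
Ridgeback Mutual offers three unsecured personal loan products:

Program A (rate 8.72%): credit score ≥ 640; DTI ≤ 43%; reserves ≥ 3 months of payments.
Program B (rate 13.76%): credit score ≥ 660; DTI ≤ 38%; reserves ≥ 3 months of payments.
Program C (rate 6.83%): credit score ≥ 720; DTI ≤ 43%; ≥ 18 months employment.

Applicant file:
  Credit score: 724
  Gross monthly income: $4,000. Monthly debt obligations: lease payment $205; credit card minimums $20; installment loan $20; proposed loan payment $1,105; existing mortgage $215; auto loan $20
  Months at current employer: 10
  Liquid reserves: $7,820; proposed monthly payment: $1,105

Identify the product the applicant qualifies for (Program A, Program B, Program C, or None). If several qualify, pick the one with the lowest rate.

Program A

Total debts = (205 + 20 + 20 + 1,105 + 215 + 20) = 1,585; DTI = 1,585/4,000 = 39.6%.
Reserves = 7,820/1,105 = 7.1 months.
Program A: score 724 ≥ 640; DTI 39.6% ≤ 43%; reserves 7.1 ≥ 3 mo → qualifies.
Program B: score 724 ≥ 660; DTI 39.6% > 38%; reserves 7.1 ≥ 3 mo → does not qualify.
Program C: score 724 ≥ 720; DTI 39.6% ≤ 43%; employment 10 < 18 mo → does not qualify.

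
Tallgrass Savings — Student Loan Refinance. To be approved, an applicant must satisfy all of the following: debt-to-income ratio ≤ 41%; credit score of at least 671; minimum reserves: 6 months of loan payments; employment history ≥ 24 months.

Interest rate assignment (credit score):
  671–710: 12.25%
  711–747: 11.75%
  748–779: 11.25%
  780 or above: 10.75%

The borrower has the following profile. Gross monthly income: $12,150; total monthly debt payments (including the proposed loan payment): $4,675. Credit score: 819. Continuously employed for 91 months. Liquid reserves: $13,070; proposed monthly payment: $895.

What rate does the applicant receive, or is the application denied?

Credit score 819 ≥ 671 (meets minimum)
Employment 91 ≥ 24 months
Reserves = 13,070/895 = 14.6 months ≥ 6
DTI: 4,675 ÷ 12,150 = 38.5%, within the 41% cap
All requirements met. Score 819 falls in the 780 or above tier → 10.75%.

Approved at 10.75%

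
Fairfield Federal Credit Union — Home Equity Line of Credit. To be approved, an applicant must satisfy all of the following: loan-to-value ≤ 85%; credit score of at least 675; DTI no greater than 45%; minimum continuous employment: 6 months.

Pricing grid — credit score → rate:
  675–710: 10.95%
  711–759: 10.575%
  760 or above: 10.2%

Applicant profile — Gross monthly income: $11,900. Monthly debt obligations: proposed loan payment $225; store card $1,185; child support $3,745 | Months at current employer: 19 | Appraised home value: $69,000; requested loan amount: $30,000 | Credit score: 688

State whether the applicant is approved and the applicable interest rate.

Credit score 688 ≥ 675 (meets minimum)
LTV = 30,000/69,000 = 43.5% ≤ 85%
Employment 19 ≥ 6 months
Total monthly debts = (225 + 1,185 + 3,745) = 5,155. Debt-to-income = 5,155/11,900 = 43.3% — meets 45% limit
All requirements met. Score 688 falls in the 675–710 tier → 10.95%.

Approved at 10.95%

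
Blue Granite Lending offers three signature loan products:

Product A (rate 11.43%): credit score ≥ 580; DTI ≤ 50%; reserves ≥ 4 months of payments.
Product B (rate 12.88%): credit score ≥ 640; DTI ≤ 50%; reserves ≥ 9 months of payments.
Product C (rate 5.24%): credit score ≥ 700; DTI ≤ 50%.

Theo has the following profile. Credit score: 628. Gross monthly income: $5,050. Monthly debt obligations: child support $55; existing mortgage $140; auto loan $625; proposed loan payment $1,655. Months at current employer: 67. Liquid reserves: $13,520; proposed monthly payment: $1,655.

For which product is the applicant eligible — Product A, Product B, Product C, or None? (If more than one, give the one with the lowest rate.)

Product A

Total debts = (55 + 140 + 625 + 1,655) = 2,475; DTI = 2,475/5,050 = 49%.
Reserves = 13,520/1,655 = 8.2 months.
Product A: score 628 ≥ 580; DTI 49% ≤ 50%; reserves 8.2 ≥ 4 mo → qualifies.
Product B: score 628 < 640; DTI 49% ≤ 50%; reserves 8.2 < 9 mo → does not qualify.
Product C: score 628 < 700; DTI 49% ≤ 50% → does not qualify.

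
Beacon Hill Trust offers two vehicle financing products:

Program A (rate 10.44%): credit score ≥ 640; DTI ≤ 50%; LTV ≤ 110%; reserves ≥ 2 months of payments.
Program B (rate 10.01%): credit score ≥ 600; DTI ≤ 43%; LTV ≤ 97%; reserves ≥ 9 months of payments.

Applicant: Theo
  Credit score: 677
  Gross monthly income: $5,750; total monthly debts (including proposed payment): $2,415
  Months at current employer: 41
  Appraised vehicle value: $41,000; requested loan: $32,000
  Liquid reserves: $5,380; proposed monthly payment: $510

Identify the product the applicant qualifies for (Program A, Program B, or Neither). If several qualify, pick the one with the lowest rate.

Program B

DTI = 2,415/5,750 = 42%.
LTV = 32,000/41,000 = 78%.
Reserves = 5,380/510 = 10.5 months.
Program A: score 677 ≥ 640; DTI 42% ≤ 50%; LTV 78% ≤ 110%; reserves 10.5 ≥ 2 mo → qualifies.
Program B: score 677 ≥ 600; DTI 42% ≤ 43%; LTV 78% ≤ 97%; reserves 10.5 ≥ 9 mo → qualifies.
Qualifying: Program A, Program B. Lowest rate is 10.01% → Program B.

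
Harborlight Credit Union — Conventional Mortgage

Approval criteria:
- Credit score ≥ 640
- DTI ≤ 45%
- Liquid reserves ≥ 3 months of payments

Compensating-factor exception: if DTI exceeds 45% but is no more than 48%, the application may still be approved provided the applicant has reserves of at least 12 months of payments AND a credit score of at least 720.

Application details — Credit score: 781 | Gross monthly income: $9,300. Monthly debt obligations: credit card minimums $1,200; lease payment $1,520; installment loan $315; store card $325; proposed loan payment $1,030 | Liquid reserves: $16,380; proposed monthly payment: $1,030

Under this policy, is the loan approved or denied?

Credit score 781 ≥ 640 (meets base)
Total debts = (1,200 + 1,520 + 315 + 325 + 1,030) = 4,390. DTI: 4,390 ÷ 9,300 = 47.2%, over the 45% base limit.
Reserves = 16,380/1,030 = 15.9 months ≥ 3
47.2% falls in the override range (45%–48%), so the compensating-factor test applies.
Reserves 15.9 ≥ 12 months; credit score 781 ≥ 720.
Both override conditions satisfied; DTI exception granted.

Approved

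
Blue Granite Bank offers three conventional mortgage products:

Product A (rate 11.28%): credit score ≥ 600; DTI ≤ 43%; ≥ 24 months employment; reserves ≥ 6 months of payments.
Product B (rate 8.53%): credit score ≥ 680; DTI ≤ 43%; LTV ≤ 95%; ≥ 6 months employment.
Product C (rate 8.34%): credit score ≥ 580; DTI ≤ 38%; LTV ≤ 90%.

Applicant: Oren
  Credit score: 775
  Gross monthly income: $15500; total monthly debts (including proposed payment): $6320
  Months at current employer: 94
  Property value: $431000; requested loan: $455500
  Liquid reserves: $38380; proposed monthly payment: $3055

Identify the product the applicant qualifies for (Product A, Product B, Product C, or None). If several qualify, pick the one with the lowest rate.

Product A

DTI = 6,320/15,500 = 40.8%.
LTV = 455,500/431,000 = 105.7%.
Reserves = 38,380/3,055 = 12.6 months.
Product A: score 775 ≥ 600; DTI 40.8% ≤ 43%; employment 94 ≥ 24 mo; reserves 12.6 ≥ 6 mo → qualifies.
Product B: score 775 ≥ 680; DTI 40.8% ≤ 43%; LTV 105.7% > 95%; employment 94 ≥ 6 mo → does not qualify.
Product C: score 775 ≥ 580; DTI 40.8% > 38%; LTV 105.7% > 90% → does not qualify.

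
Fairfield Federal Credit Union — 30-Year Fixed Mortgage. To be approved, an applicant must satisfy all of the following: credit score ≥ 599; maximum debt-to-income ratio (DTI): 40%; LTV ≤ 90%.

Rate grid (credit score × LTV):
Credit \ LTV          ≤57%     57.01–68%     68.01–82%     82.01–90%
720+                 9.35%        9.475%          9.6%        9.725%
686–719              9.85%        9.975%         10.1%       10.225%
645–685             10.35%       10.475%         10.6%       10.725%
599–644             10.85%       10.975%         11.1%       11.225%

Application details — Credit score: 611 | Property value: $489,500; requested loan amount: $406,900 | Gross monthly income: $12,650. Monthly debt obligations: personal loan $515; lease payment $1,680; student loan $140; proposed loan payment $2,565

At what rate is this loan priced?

11.225%

Credit score 611 ≥ 599; Total monthly debts = (515 + 1,680 + 140 + 2,565) = 4,900. DTI: 4,900 ÷ 12,650 = 38.7%, within the 40% cap
Loan-to-value = 406,900/489,500 = 83.1% — pass (90% max)
Score 611 is in the 599–644 band; LTV 83.1% is in the 82.01–90% band → 11.225%.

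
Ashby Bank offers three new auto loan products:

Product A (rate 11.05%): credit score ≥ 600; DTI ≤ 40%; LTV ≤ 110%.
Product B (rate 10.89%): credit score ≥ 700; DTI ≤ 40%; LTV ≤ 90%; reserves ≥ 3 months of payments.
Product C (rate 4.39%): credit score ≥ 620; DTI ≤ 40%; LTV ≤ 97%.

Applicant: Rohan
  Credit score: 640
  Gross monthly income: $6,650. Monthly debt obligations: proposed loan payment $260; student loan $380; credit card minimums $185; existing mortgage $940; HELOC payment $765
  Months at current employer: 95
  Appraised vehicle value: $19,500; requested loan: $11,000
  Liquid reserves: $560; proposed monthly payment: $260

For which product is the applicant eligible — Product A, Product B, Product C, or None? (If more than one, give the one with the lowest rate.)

Product C

Total debts = (260 + 380 + 185 + 940 + 765) = 2,530; DTI = 2,530/6,650 = 38%.
LTV = 11,000/19,500 = 56.4%.
Reserves = 560/260 = 2.2 months.
Product A: score 640 ≥ 600; DTI 38% ≤ 40%; LTV 56.4% ≤ 110% → qualifies.
Product B: score 640 < 700; DTI 38% ≤ 40%; LTV 56.4% ≤ 90%; reserves 2.2 < 3 mo → does not qualify.
Product C: score 640 ≥ 620; DTI 38% ≤ 40%; LTV 56.4% ≤ 97% → qualifies.
Qualifying: Product A, Product C. Lowest rate is 4.39% → Product C.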